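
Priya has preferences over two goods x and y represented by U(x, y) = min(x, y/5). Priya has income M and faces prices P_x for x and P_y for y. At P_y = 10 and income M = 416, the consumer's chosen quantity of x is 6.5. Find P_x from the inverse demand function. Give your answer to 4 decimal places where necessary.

Leontief preferences: the optimum is at the kink where x/1 = y/5, i.e. y = 5·x.
Budget: P_x·x + P_y·5·x = M, so (P_x + 5·P_y)·x = M.
Demand: x*(P_x,P_y,M) = M/(P_x + 5·P_y), y* = 5·M/(P_x + 5·P_y).
Set x* = 6.5 in the demand function and solve for P_x: P_x = 14.

P_x = 14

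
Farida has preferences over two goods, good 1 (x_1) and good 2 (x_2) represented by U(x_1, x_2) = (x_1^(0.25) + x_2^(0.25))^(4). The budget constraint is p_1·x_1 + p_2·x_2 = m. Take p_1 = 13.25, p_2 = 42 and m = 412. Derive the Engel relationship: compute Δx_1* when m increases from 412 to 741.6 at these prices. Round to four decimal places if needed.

From the CES first-order condition, (x_2/x_1)^(0.75) = p_1/p_2.
Hence x_2/x_1 = (p_1/p_2)^(1/(0.75)), i.e. raised to the 4/3 power.
Substitute x_2 = (x_2/x_1)·x_1 into the budget: x_1* = m/(p_1 + p_2·(x_2/x_1)).
Numerically x_2/x_1 = 0.214761, so x_1* = 412/(13.25 + 42·0.214761) = 18.5003.
At m' = 741.6: x_1* = 33.3005. Change: 33.3005 − 18.5003 = 14.8002.

Δx_1* = 14.8002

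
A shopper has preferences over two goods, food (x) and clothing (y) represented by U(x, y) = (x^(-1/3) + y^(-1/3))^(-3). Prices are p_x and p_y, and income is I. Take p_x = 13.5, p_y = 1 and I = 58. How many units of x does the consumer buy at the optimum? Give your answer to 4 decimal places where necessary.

Numerically y/x = 7.042881, so x* = 58/(13.5 + 1·7.042881) = 2.8234.

x* = 2.8234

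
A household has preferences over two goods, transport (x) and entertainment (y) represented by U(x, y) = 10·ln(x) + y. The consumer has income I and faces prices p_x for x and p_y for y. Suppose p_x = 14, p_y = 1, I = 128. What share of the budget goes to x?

share on x = 0.0781

Set MRS = p_x/p_y: (10/x)/1 = p_x/p_y.
So x*(p_x,p_y) = 10·p_y/p_x, independent of income; and y* = (I − 10·p_y)/p_y.
At the given prices: x* = 10·1/14 = 0.7143, and y* = 118.
Expenditure on x: 14·0.7143 = 10; share = 0.0781.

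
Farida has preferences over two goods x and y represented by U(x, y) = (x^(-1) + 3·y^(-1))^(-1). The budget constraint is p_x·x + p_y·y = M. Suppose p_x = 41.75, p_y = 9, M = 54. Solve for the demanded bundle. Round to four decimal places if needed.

MU_x ∝ x^(-2), MU_y ∝ 3·y^(-2), so MRS = (1/3)·(y/x)^(2) = p_x/p_y.
Hence y/x = (3·p_x/p_y)^(1/(2)), i.e. raised to the 0.5 power.
Substitute y = (y/x)·x into the budget: x* = M/(p_x + p_y·(y/x)).
Numerically y/x = 3.730505, so x* = 54/(41.75 + 9·3.730505) = 0.7169 and y* = 3.730505·0.7169 = 2.6744.

x* = 0.7169, y* = 2.6744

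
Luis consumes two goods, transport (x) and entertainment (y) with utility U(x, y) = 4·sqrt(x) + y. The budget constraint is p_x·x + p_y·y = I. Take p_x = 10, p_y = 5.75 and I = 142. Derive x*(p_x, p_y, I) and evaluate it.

Utility is quasi-linear in y; the FOC for x is 2/√x = p_x/p_y.
Solve: √x = 2·p_y/p_x, so x*(p_x,p_y) = (2·p_y/p_x)², and y* = (I − p_x·x*)/p_y.
Plugging in: x* = (2·5.75/10)² = 1.3225.

x* = 1.3225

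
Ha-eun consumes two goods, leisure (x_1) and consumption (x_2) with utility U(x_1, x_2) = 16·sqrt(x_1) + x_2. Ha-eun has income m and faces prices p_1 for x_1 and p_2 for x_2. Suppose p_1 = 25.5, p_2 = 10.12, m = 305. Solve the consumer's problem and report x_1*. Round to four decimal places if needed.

x_1* = 10.08

Plugging in: x_1* = (8·10.12/25.5)² = 10.08.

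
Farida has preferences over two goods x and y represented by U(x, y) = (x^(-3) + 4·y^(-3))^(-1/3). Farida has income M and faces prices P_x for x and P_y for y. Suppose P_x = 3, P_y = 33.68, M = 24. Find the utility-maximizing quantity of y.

Numerically y/x = 0.772596, so x* = 24/(3 + 33.68·0.772596) = 0.827 and y* = 0.772596·0.827 = 0.6389.

y* = 0.6389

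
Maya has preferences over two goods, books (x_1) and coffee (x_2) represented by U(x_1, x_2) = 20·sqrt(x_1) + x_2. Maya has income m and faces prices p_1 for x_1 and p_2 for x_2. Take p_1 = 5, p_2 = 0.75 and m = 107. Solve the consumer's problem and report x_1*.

MU_x_1 = 10/√x_1, MU_x_2 = 1. Tangency: 10/√x_1 = p_1/p_2.
Thus x_1* = (10·p_2/p_1)² — independent of m — with the rest of income spent on x_2.
Plugging in: x_1* = (10·0.75/5)² = 2.25.

x_1* = 2.25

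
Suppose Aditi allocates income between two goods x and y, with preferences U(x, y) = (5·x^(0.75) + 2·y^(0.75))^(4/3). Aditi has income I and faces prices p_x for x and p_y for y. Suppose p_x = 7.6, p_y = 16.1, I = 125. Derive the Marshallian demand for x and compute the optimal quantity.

x* = 16.4032

MRS = MU_x/MU_y = (5/2)·(y/x)^(0.25). Set equal to p_x/p_y.
Hence y/x = ((2/5)·p_x/p_y)^(1/(0.25)), i.e. raised to the 4 power.
Substitute y = (y/x)·x into the budget: x* = I/(p_x + p_y·(y/x)).
Numerically y/x = 0.001271, so x* = 125/(7.6 + 16.1·0.001271) = 16.4032.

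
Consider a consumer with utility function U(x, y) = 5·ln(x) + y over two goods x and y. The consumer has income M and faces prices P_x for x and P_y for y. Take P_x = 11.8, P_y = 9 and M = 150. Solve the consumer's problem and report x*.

MU_x = 5/x, MU_y = 1. Tangency: 5/x = P_x/P_y.
So x*(P_x,P_y) = 5·P_y/P_x, independent of income; and y* = (M − 5·P_y)/P_y.
At the given prices: x* = 5·9/11.8 = 3.8136.

x* = 3.8136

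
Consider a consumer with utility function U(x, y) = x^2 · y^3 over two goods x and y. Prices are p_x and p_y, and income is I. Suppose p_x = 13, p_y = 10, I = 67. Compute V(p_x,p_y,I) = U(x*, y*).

V = 276.0966

Demand: x*(p_x,p_y,I) = 0.4·I/p_x and y* = 0.6·I/p_y.
At p_x=13, p_y=10, I=67: x* = 0.4·67/13 = 2.0615, y* = 4.02.
Utility at the optimum: U(2.0615, 4.02) = 276.0966.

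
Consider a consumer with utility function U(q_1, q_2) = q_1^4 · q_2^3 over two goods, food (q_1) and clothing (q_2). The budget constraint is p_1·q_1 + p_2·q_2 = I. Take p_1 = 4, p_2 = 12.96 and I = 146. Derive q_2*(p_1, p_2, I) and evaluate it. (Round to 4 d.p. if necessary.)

q_2* = 4.828

Tangency: MRS = (4/3)·q_2/q_1 = p_1/p_2.
Rearranging, p_2·q_2 = (3/4)·p_1·q_1. Substituting into the budget gives p_1·q_1·(1 + (3/4)) = I.
Demand: q_1*(p_1,p_2,I) = 4/7·I/p_1 and q_2* = 3/7·I/p_2.
At p_1=4, p_2=12.96, I=146: q_2* = 3/7·146/12.96 = 4.828.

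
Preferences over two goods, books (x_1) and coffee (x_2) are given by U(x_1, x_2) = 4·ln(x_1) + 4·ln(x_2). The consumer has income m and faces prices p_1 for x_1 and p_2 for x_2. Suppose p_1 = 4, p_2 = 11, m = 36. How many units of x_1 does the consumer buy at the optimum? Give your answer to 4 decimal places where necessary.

The MRS is x_2/x_1. Set MRS = p_1/p_2.
So 4·p_2·x_2 = 4·p_1·x_1; combined with the budget, a share 0.5 of income goes to x_1.
Demand: x_1*(p_1,p_2,m) = 0.5·m/p_1 and x_2* = 0.5·m/p_2.
At p_1=4, p_2=11, m=36: x_1* = 0.5·36/4 = 4.5.

x_1* = 4.5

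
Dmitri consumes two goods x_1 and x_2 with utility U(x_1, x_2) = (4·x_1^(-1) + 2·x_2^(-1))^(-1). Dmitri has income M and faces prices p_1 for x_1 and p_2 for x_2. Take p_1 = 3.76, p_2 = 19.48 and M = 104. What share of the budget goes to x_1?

From the CES first-order condition, 2·(x_2/x_1)^(2) = p_1/p_2.
Solve for the ratio: x_2/x_1 = [(1/2)·p_1/p_2]^(0.5).
With the ratio pinned down, the budget gives x_1* = M/(p_1 + p_2·(x_2/x_1)) and x_2* = (x_2/x_1)·x_1*.
Numerically x_2/x_1 = 0.310659, so x_1* = 104/(3.76 + 19.48·0.310659) = 10.5997 and x_2* = 0.310659·10.5997 = 3.2929.
Expenditure on x_1: 3.76·10.5997 = 39.8547; share = 0.3832.

share on x_1 = 0.3832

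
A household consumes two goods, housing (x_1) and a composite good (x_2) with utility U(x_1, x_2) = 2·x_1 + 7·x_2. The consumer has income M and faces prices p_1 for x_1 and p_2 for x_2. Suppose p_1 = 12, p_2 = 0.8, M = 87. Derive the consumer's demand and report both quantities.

x_1* = 0, x_2* = 108.75

Perfect substitutes: compare marginal utility per dollar. 2/p_1 vs 7/p_2 → 0.1667 vs 8.75.
x_2 gives more utility per dollar, so spend all income on x_2: x_2* = M/p_2, x_1* = 0.
Numerically: x_1* = 0, x_2* = 108.75.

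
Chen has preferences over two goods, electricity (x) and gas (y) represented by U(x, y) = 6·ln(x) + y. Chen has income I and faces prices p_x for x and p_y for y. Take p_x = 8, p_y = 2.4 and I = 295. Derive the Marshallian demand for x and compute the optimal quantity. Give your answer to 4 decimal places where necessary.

Set MRS = p_x/p_y: (6/x)/1 = p_x/p_y.
So x*(p_x,p_y) = 6·p_y/p_x, independent of income; and y* = (I − 6·p_y)/p_y.
At the given prices: x* = 6·2.4/8 = 1.8.

x* = 1.8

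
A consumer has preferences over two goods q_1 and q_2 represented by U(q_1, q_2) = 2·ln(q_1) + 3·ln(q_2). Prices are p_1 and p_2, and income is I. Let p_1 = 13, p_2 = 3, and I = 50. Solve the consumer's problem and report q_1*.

Tangency: MRS = (2/3)·q_2/q_1 = p_1/p_2.
Rearranging, p_2·q_2 = (3/2)·p_1·q_1. Substituting into the budget gives p_1·q_1·(1 + (3/2)) = I.
Demand: q_1*(p_1,p_2,I) = 0.4·I/p_1 and q_2* = 0.6·I/p_2.
At p_1=13, p_2=3, I=50: q_1* = 0.4·50/13 = 1.5385.

q_1* = 1.5385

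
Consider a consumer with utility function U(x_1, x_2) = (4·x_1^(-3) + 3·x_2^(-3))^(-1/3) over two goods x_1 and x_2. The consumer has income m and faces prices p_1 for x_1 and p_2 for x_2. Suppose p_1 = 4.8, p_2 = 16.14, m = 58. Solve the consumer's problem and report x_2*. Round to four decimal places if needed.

x_2* = 2.5082

MU_x_1 ∝ 4·x_1^(-4), MU_x_2 ∝ 3·x_2^(-4), so MRS = (4/3)·(x_2/x_1)^(4) = p_1/p_2.
Solve for the ratio: x_2/x_1 = [(3/4)·p_1/p_2]^(0.25).
Substitute x_2 = (x_2/x_1)·x_1 into the budget: x_1* = m/(p_1 + p_2·(x_2/x_1)).
Numerically x_2/x_1 = 0.687226, so x_1* = 58/(4.8 + 16.14·0.687226) = 3.6497 and x_2* = 0.687226·3.6497 = 2.5082.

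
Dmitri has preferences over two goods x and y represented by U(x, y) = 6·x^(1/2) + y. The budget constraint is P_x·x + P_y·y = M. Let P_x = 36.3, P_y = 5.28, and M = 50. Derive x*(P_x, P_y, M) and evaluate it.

Utility is quasi-linear in y; the FOC for x is 3/√x = P_x/P_y.
Thus x* = (3·P_y/P_x)² — independent of M — with the rest of income spent on y.
Plugging in: x* = (3·5.28/36.3)² = 0.1904.

x* = 0.1904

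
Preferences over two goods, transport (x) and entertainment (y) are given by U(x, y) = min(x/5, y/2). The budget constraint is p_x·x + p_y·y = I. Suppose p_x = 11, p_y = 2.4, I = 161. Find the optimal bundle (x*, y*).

Leontief preferences: the optimum is at the kink where x/5 = y/2, i.e. y = (2/5)·x.
Budget: p_x·x + p_y·(2/5)·x = I, so (5·p_x + 2·p_y)·x = 5·I.
Demand: x*(p_x,p_y,I) = 5·I/(5·p_x + 2·p_y), y* = 2·I/(5·p_x + 2·p_y).
Here 5·11 + 2·2.4 = 59.8, giving x* = 13.4615 and y* = 5.3846.

x* = 13.4615, y* = 5.3846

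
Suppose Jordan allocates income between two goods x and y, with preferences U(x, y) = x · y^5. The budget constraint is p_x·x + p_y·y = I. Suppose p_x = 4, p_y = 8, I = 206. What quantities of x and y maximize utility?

The MRS is (1/5)·y/x. Set MRS = p_x/p_y.
So p_y·y = 5·p_x·x; combined with the budget, a share 1/6 of income goes to x.
Demand: x*(p_x,p_y,I) = 1/6·I/p_x and y* = 5/6·I/p_y.
At p_x=4, p_y=8, I=206: x* = 1/6·206/4 = 8.5833, y* = 21.4583.

x* = 8.5833, y* = 21.4583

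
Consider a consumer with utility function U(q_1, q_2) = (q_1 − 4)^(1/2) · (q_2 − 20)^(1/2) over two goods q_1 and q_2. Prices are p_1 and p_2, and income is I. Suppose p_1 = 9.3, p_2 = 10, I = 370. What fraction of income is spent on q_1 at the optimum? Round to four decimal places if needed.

Let q_1' = q_1−4, q_2' = q_2−20. MRS = q_2'/q_1' = p_1/p_2.
After buying the subsistence bundle (4, 20), a share 0.5 of the remaining income goes to q_1: q_1* = 4 + 0.5·(I − 4p_1 − 20p_2)/p_1.
Discretionary income = 370 − 4·9.3 − 20·10 = 132.8; q_1* = 4 + 0.5·132.8/9.3 = 11.1398; q_2* = 20 + 0.5·132.8/10 = 26.64.
Expenditure on q_1: 9.3·11.1398 = 103.6; share = 0.28.

share on q_1 = 0.28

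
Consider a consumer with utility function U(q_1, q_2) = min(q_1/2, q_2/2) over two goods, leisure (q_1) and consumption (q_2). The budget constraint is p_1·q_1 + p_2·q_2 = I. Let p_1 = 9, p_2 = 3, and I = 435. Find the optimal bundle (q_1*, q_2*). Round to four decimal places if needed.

With perfect complements, no substitution: consume in ratio q_1:q_2 = 2:2.
Budget: p_1·q_1 + p_2·q_1 = I, so (2·p_1 + 2·p_2)·q_1 = 2·I.
Demand: q_1*(p_1,p_2,I) = 2·I/(2·p_1 + 2·p_2), q_2* = 2·I/(2·p_1 + 2·p_2).
Here 2·9 + 2·3 = 24, giving q_1* = 36.25 and q_2* = 36.25.

q_1* = 36.25, q_2* = 36.25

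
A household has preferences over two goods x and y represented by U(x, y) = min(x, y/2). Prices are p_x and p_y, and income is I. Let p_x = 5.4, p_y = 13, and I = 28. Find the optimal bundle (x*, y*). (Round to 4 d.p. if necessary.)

x* = 0.8917, y* = 1.7834

Leontief preferences: the optimum is at the kink where x/1 = y/2, i.e. y = 2·x.
Budget: p_x·x + p_y·2·x = I, so (p_x + 2·p_y)·x = I.
Demand: x*(p_x,p_y,I) = I/(p_x + 2·p_y), y* = 2·I/(p_x + 2·p_y).
Here 5.4 + 2·13 = 31.4, giving x* = 0.8917 and y* = 1.7834.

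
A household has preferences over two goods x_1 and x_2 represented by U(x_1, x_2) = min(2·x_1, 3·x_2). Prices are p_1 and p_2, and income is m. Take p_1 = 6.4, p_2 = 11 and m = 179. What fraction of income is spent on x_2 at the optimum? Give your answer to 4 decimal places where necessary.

With perfect complements, no substitution: consume in ratio x_1:x_2 = 3:2.
Budget: p_1·x_1 + p_2·(2/3)·x_1 = m, so (3·p_1 + 2·p_2)·x_1 = 3·m.
Demand: x_1*(p_1,p_2,m) = 3·m/(3·p_1 + 2·p_2), x_2* = 2·m/(3·p_1 + 2·p_2).
Here 3·6.4 + 2·11 = 41.2, giving x_1* = 13.034 and x_2* = 8.6893.
Expenditure on x_2: 11·8.6893 = 95.5825; share = 0.534.

share on x_2 = 0.534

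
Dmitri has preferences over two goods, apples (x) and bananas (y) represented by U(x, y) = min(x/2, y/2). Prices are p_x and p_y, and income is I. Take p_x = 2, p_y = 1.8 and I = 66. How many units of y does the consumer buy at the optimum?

y* = 17.3684

Leontief preferences: the optimum is at the kink where x/2 = y/2, i.e. y = x.
Budget: p_x·x + p_y·x = I, so (2·p_x + 2·p_y)·x = 2·I.
Demand: x*(p_x,p_y,I) = 2·I/(2·p_x + 2·p_y), y* = 2·I/(2·p_x + 2·p_y).
Here 2·2 + 2·1.8 = 7.6, giving y* = 17.3684.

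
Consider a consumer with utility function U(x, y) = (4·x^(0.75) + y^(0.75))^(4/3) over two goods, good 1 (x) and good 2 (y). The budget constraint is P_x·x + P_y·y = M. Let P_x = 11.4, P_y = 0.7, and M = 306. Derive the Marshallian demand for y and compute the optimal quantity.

y* = 412.6839

Numerically y/x = 274.781367, so x* = 306/(11.4 + 0.7·274.781367) = 1.5019 and y* = 274.781367·1.5019 = 412.6839.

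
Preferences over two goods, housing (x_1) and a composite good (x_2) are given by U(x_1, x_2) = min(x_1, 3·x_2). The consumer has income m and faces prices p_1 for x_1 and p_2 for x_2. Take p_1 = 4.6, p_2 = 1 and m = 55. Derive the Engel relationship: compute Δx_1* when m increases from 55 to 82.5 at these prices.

Δx_1* = 5.5743

Demand: x_1*(p_1,p_2,m) = 3·m/(3·p_1 + p_2), x_2* = m/(3·p_1 + p_2).
Here 3·4.6 + 1 = 14.8, giving x_1* = 11.1486.
At m' = 82.5: x_1* = 16.723. Change: 16.723 − 11.1486 = 5.5743.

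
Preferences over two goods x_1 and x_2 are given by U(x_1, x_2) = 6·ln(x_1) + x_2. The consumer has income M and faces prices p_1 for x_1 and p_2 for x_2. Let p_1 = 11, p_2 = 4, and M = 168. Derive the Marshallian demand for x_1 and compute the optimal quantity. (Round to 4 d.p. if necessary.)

x_1* = 2.1818

So x_1*(p_1,p_2) = 6·p_2/p_1, independent of income; and x_2* = (M − 6·p_2)/p_2.
At the given prices: x_1* = 6·4/11 = 2.1818.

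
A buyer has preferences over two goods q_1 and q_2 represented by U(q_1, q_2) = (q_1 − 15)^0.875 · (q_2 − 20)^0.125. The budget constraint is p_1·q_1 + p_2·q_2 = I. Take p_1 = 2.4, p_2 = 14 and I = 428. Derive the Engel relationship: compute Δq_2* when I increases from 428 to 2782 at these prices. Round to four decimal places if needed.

Let q_1' = q_1−15, q_2' = q_2−20. MRS = 7·q_2'/q_1' = p_1/p_2.
After buying the subsistence bundle (15, 20), a share 0.875 of the remaining income goes to q_1: q_1* = 15 + 0.875·(I − 15p_1 − 20p_2)/p_1.
Discretionary income = 428 − 15·2.4 − 20·14 = 112; q_2* = 20 + 0.125·112/14 = 21.
At I' = 2782: q_2* = 42.0179. Change: 42.0179 − 21 = 21.0179.

Δq_2* = 21.0179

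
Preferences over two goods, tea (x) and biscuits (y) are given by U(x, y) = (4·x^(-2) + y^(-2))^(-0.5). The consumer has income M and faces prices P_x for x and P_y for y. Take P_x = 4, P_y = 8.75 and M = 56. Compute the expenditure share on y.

Numerically y/x = 0.485286, so x* = 56/(4 + 8.75·0.485286) = 6.791 and y* = 0.485286·6.791 = 3.2956.
Expenditure on y: 8.75·3.2956 = 28.8361; share = 0.5149.

share on y = 0.5149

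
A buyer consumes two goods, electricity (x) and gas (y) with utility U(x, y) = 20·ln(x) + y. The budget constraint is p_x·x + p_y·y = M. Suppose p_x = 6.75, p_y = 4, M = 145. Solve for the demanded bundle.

x* = 11.8519, y* = 16.25

MU_x = 20/x, MU_y = 1. Tangency: 20/x = p_x/p_y.
So x*(p_x,p_y) = 20·p_y/p_x, independent of income; and y* = (M − 20·p_y)/p_y.
At the given prices: x* = 20·4/6.75 = 11.8519, and y* = 16.25.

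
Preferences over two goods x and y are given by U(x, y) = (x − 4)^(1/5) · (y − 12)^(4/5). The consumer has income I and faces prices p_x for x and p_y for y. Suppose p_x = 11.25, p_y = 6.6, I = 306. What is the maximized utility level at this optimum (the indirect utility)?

V = 15.0109

MRS = (1/4)·(y−12)/(x−4). Tangency with p_x/p_y gives y−12 = 4·(p_x/p_y)·(x−4).
Substituting into the budget: x* = 4 + 0.2·(I − 4·p_x − 12·p_y)/p_x, and y* = 12 + 0.8·(…)/p_y.
Discretionary income = 306 − 4·11.25 − 12·6.6 = 181.8; x* = 4 + 0.2·181.8/11.25 = 7.232; y* = 12 + 0.8·181.8/6.6 = 34.0364.
Utility at the optimum: U(7.232, 34.0364) = 15.0109.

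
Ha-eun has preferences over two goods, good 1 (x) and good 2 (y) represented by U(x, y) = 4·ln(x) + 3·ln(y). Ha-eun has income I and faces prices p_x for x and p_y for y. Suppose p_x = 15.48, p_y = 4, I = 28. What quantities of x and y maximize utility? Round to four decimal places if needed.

x* = 1.0336, y* = 3

MU_x/MU_y = (4·y)/(3·x); tangency sets this equal to p_x/p_y.
So 4·p_y·y = 3·p_x·x; combined with the budget, a share 4/7 of income goes to x.
Demand: x*(p_x,p_y,I) = 4/7·I/p_x and y* = 3/7·I/p_y.
At p_x=15.48, p_y=4, I=28: x* = 4/7·28/15.48 = 1.0336, y* = 3.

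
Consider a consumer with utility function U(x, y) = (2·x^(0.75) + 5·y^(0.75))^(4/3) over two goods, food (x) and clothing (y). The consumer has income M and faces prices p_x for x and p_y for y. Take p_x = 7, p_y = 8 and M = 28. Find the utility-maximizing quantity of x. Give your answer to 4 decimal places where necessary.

x* = 0.1472

MRS = MU_x/MU_y = (2/5)·(y/x)^(0.25). Set equal to p_x/p_y.
Hence y/x = ((5/2)·p_x/p_y)^(1/(0.25)), i.e. raised to the 4 power.
Substitute y = (y/x)·x into the budget: x* = M/(p_x + p_y·(y/x)).
Numerically y/x = 22.89772, so x* = 28/(7 + 8·22.89772) = 0.1472.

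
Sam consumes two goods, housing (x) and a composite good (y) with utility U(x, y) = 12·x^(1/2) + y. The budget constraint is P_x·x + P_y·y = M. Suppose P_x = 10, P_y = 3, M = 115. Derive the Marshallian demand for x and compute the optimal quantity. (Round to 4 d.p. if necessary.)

MU_x = 6/√x, MU_y = 1. Tangency: 6/√x = P_x/P_y.
Solve: √x = 6·P_y/P_x, so x*(P_x,P_y) = (6·P_y/P_x)², and y* = (M − P_x·x*)/P_y.
Plugging in: x* = (6·3/10)² = 3.24.

x* = 3.24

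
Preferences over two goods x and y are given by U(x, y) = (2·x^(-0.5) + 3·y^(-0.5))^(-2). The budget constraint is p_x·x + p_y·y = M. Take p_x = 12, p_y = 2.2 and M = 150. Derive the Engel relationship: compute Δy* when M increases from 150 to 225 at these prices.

Δy* = 14.5479

MU_x ∝ 2·x^(-1.5), MU_y ∝ 3·y^(-1.5), so MRS = (2/3)·(y/x)^(1.5) = p_x/p_y.
Hence y/x = ((3/2)·p_x/p_y)^(1/(1.5)), i.e. raised to the 2/3 power.
With the ratio pinned down, the budget gives x* = M/(p_x + p_y·(y/x)) and y* = (y/x)·x*.
Numerically y/x = 4.060379, so x* = 150/(12 + 2.2·4.060379) = 7.1658 and y* = 4.060379·7.1658 = 29.0958.
At M' = 225: y* = 43.6436. Change: 43.6436 − 29.0958 = 14.5479.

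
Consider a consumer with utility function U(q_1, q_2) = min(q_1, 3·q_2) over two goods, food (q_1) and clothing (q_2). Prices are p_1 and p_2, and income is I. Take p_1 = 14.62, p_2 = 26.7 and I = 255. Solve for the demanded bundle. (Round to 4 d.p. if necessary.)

q_1* = 10.8418, q_2* = 3.6139

With perfect complements, no substitution: consume in ratio q_1:q_2 = 3:1.
Budget: p_1·q_1 + p_2·(1/3)·q_1 = I, so (3·p_1 + p_2)·q_1 = 3·I.
Demand: q_1*(p_1,p_2,I) = 3·I/(3·p_1 + p_2), q_2* = I/(3·p_1 + p_2).
Here 3·14.62 + 26.7 = 70.56, giving q_1* = 10.8418 and q_2* = 3.6139.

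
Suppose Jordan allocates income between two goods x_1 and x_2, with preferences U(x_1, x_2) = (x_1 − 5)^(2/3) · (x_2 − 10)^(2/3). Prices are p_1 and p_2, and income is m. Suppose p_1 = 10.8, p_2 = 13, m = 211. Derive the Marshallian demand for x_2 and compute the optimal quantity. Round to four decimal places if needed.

x_2* = 11.0385

Discretionary income = 211 − 5·10.8 − 10·13 = 27; x_2* = 10 + 0.5·27/13 = 11.0385.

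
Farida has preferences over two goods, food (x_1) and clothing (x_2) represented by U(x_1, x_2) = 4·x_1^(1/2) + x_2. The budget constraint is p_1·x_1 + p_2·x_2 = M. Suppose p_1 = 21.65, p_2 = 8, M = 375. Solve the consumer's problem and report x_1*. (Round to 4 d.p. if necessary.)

x_1* = 0.5462

MU_x_1 = 2/√x_1, MU_x_2 = 1. Tangency: 2/√x_1 = p_1/p_2.
Thus x_1* = (2·p_2/p_1)² — independent of M — with the rest of income spent on x_2.
Plugging in: x_1* = (2·8/21.65)² = 0.5462.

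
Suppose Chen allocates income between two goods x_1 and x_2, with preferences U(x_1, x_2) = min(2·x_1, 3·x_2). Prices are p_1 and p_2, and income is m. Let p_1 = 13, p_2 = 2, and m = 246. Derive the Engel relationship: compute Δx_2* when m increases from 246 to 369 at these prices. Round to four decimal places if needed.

Δx_2* = 5.7209

With perfect complements, no substitution: consume in ratio x_1:x_2 = 3:2.
Budget: p_1·x_1 + p_2·(2/3)·x_1 = m, so (3·p_1 + 2·p_2)·x_1 = 3·m.
Demand: x_1*(p_1,p_2,m) = 3·m/(3·p_1 + 2·p_2), x_2* = 2·m/(3·p_1 + 2·p_2).
Here 3·13 + 2·2 = 43, giving x_2* = 11.4419.
At m' = 369: x_2* = 17.1628. Change: 17.1628 − 11.4419 = 5.7209.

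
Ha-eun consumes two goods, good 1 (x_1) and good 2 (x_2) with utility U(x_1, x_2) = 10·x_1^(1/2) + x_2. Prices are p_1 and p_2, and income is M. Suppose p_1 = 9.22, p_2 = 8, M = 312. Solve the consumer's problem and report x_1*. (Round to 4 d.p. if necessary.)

x_1* = 18.8217

Utility is quasi-linear in x_2; the FOC for x_1 is 5/√x_1 = p_1/p_2.
Thus x_1* = (5·p_2/p_1)² — independent of M — with the rest of income spent on x_2.
Plugging in: x_1* = (5·8/9.22)² = 18.8217.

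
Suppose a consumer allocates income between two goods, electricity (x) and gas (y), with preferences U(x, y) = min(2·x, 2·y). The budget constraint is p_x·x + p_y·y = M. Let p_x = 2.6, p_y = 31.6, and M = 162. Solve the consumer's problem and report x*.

With perfect complements, no substitution: consume in ratio x:y = 2:2.
Budget: p_x·x + p_y·x = M, so (2·p_x + 2·p_y)·x = 2·M.
Demand: x*(p_x,p_y,M) = 2·M/(2·p_x + 2·p_y), y* = 2·M/(2·p_x + 2·p_y).
Here 2·2.6 + 2·31.6 = 68.4, giving x* = 4.7368.

x* = 4.7368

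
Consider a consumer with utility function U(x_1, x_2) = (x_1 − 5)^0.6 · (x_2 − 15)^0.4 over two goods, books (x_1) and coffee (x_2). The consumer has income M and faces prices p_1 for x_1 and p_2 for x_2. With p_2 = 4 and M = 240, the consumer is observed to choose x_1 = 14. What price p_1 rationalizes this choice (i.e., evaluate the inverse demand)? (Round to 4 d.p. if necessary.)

p_1 = 9

Let x_1' = x_1−5, x_2' = x_2−15. MRS = (3/2)·x_2'/x_1' = p_1/p_2.
Substituting into the budget: x_1* = 5 + 0.6·(M − 5·p_1 − 15·p_2)/p_1, and x_2* = 15 + 0.4·(…)/p_2.
Set x_1* = 14 in the demand function and solve for p_1: p_1 = 9.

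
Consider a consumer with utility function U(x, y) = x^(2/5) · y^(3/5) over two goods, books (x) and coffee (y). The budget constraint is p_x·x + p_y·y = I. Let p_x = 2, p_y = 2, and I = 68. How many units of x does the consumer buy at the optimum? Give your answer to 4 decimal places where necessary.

Tangency: MRS = (2/3)·y/x = p_x/p_y.
So 0.4·p_y·y = 0.6·p_x·x; combined with the budget, a share 0.4 of income goes to x.
Demand: x*(p_x,p_y,I) = 0.4·I/p_x and y* = 0.6·I/p_y.
At p_x=2, p_y=2, I=68: x* = 0.4·68/2 = 13.6.

x* = 13.6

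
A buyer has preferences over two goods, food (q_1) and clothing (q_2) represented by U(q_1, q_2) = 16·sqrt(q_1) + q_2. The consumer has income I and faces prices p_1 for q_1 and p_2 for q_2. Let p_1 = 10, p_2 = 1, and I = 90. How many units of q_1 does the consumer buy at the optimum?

Utility is quasi-linear in q_2; the FOC for q_1 is 8/√q_1 = p_1/p_2.
Thus q_1* = (8·p_2/p_1)² — independent of I — with the rest of income spent on q_2.
Plugging in: q_1* = (8·1/10)² = 0.64.

q_1* = 0.64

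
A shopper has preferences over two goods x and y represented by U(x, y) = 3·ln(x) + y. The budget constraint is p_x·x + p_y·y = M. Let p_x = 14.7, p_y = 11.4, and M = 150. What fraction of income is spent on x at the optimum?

share on x = 0.228

So x*(p_x,p_y) = 3·p_y/p_x, independent of income; and y* = (M − 3·p_y)/p_y.
At the given prices: x* = 3·11.4/14.7 = 2.3265, and y* = 10.1579.
Expenditure on x: 14.7·2.3265 = 34.2; share = 0.228.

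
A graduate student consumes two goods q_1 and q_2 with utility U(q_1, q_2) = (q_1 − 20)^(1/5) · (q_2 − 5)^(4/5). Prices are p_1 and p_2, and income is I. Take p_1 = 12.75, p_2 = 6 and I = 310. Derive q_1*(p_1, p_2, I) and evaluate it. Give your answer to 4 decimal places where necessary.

q_1* = 20.3922

This is Cobb-Douglas in (q_1−20, q_2−5): tangency gives 0.2·p_2·(q_2−5) = 0.8·p_1·(q_1−20).
Substituting into the budget: q_1* = 20 + 0.2·(I − 20·p_1 − 5·p_2)/p_1, and q_2* = 5 + 0.8·(…)/p_2.
Discretionary income = 310 − 20·12.75 − 5·6 = 25; q_1* = 20 + 0.2·25/12.75 = 20.3922.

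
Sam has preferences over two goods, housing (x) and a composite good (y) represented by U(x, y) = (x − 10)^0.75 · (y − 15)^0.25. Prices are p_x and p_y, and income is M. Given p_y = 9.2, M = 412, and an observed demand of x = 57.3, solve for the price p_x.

This is Cobb-Douglas in (x−10, y−15): tangency gives 0.75·p_y·(y−15) = 0.25·p_x·(x−10).
Substituting into the budget: x* = 10 + 0.75·(M − 10·p_x − 15·p_y)/p_x, and y* = 15 + 0.25·(…)/p_y.
Set x* = 57.3 in the demand function and solve for p_x: p_x = 3.75.

p_x = 3.75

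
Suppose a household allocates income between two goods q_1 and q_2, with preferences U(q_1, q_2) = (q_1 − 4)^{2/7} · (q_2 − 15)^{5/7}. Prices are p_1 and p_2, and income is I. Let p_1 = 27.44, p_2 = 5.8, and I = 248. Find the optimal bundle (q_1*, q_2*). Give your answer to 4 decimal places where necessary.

q_1* = 4.5335, q_2* = 21.3103

Discretionary income = 248 − 4·27.44 − 15·5.8 = 51.24; q_1* = 4 + 2/7·51.24/27.44 = 4.5335; q_2* = 15 + 5/7·51.24/5.8 = 21.3103.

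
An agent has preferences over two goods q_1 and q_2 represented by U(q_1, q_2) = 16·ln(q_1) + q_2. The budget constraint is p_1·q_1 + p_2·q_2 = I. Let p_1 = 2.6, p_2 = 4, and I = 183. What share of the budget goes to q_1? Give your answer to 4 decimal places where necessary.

share on q_1 = 0.3497

So q_1*(p_1,p_2) = 16·p_2/p_1, independent of income; and q_2* = (I − 16·p_2)/p_2.
At the given prices: q_1* = 16·4/2.6 = 24.6154, and q_2* = 29.75.
Expenditure on q_1: 2.6·24.6154 = 64; share = 0.3497.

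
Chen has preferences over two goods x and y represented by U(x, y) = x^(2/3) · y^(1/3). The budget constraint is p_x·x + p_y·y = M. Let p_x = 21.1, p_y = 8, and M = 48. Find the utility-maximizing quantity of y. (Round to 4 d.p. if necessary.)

y* = 2

Tangency: MRS = 2·y/x = p_x/p_y.
So 2/3·p_y·y = 1/3·p_x·x; combined with the budget, a share 2/3 of income goes to x.
Demand: x*(p_x,p_y,M) = 2/3·M/p_x and y* = 1/3·M/p_y.
At p_x=21.1, p_y=8, M=48: y* = 1/3·48/8 = 2.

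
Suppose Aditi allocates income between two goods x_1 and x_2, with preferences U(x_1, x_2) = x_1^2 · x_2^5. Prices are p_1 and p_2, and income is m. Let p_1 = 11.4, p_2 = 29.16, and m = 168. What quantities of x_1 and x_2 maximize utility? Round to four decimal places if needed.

Tangency: MRS = (2/5)·x_2/x_1 = p_1/p_2.
Rearranging, p_2·x_2 = (5/2)·p_1·x_1. Substituting into the budget gives p_1·x_1·(1 + (5/2)) = m.
Demand: x_1*(p_1,p_2,m) = 2/7·m/p_1 and x_2* = 5/7·m/p_2.
At p_1=11.4, p_2=29.16, m=168: x_1* = 2/7·168/11.4 = 4.2105, x_2* = 4.1152.

x_1* = 4.2105, x_2* = 4.1152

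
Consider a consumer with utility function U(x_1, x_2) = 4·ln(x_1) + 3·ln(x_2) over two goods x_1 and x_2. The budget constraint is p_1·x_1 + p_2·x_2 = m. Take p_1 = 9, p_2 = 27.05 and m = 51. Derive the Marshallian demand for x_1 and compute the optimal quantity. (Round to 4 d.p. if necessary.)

x_1* = 3.2381

Tangency: MRS = (4/3)·x_2/x_1 = p_1/p_2.
Rearranging, p_2·x_2 = (3/4)·p_1·x_1. Substituting into the budget gives p_1·x_1·(1 + (3/4)) = m.
Demand: x_1*(p_1,p_2,m) = 4/7·m/p_1 and x_2* = 3/7·m/p_2.
At p_1=9, p_2=27.05, m=51: x_1* = 4/7·51/9 = 3.2381.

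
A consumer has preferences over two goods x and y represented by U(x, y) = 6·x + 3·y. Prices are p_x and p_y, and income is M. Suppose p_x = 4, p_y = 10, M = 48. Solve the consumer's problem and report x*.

Perfect substitutes: compare marginal utility per dollar. 6/p_x vs 3/p_y → 1.5 vs 0.3.
x gives more utility per dollar, so spend all income on x: x* = M/p_x, y* = 0.
Numerically: x* = 12, y* = 0.

x* = 12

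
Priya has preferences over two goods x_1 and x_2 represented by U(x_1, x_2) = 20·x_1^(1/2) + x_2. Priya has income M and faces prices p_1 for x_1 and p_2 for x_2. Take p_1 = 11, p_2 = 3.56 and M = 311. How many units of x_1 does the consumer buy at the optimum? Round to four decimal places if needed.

Set MRS = p_1/p_2: 10·x_1^(−1/2) = p_1/p_2.
Thus x_1* = (10·p_2/p_1)² — independent of M — with the rest of income spent on x_2.
Plugging in: x_1* = (10·3.56/11)² = 10.474.

x_1* = 10.474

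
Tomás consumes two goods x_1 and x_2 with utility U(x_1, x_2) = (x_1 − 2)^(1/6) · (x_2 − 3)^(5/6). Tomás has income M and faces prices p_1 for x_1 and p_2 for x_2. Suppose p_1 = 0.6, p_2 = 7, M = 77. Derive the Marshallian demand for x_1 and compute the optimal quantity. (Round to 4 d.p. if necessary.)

MRS = (1/5)·(x_2−3)/(x_1−2). Tangency with p_1/p_2 gives x_2−3 = 5·(p_1/p_2)·(x_1−2).
Substituting into the budget: x_1* = 2 + 1/6·(M − 2·p_1 − 3·p_2)/p_1, and x_2* = 3 + 5/6·(…)/p_2.
Discretionary income = 77 − 2·0.6 − 3·7 = 54.8; x_1* = 2 + 1/6·54.8/0.6 = 17.2222.

x_1* = 17.2222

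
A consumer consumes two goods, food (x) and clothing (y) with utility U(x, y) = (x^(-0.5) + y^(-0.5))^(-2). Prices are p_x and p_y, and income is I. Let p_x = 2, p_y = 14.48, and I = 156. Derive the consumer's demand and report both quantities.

MU_x ∝ x^(-1.5), MU_y ∝ y^(-1.5), so MRS = (y/x)^(1.5) = p_x/p_y.
Hence y/x = (p_x/p_y)^(1/(1.5)), i.e. raised to the 2/3 power.
With the ratio pinned down, the budget gives x* = I/(p_x + p_y·(y/x)) and y* = (y/x)·x*.
Numerically y/x = 0.267203, so x* = 156/(2 + 14.48·0.267203) = 26.5799 and y* = 0.267203·26.5799 = 7.1022.

x* = 26.5799, y* = 7.1022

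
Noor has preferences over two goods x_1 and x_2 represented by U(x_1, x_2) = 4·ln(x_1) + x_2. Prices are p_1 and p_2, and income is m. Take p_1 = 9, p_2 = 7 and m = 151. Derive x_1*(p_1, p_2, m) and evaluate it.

MU_x_1 = 4/x_1, MU_x_2 = 1. Tangency: 4/x_1 = p_1/p_2.
So x_1*(p_1,p_2) = 4·p_2/p_1, independent of income; and x_2* = (m − 4·p_2)/p_2.
At the given prices: x_1* = 4·7/9 = 3.1111.

x_1* = 3.1111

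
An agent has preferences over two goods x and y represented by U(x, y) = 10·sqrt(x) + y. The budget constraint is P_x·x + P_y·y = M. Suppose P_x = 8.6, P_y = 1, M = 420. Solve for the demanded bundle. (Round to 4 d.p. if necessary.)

x* = 0.338, y* = 417.093

Utility is quasi-linear in y; the FOC for x is 5/√x = P_x/P_y.
Solve: √x = 5·P_y/P_x, so x*(P_x,P_y) = (5·P_y/P_x)², and y* = (M − P_x·x*)/P_y.
Plugging in: x* = (5·1/8.6)² = 0.338, y* = 417.093.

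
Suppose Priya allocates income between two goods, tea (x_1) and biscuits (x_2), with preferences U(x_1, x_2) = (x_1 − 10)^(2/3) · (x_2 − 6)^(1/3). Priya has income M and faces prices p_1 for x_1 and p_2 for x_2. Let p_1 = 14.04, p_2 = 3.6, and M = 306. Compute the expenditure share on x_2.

share on x_2 = 0.2275

This is Cobb-Douglas in (x_1−10, x_2−6): tangency gives 2/3·p_2·(x_2−6) = 1/3·p_1·(x_1−10).
Substituting into the budget: x_1* = 10 + 2/3·(M − 10·p_1 − 6·p_2)/p_1, and x_2* = 6 + 1/3·(…)/p_2.
Discretionary income = 306 − 10·14.04 − 6·3.6 = 144; x_1* = 10 + 2/3·144/14.04 = 16.8376; x_2* = 6 + 1/3·144/3.6 = 19.3333.
Expenditure on x_2: 3.6·19.3333 = 69.6; share = 0.2275.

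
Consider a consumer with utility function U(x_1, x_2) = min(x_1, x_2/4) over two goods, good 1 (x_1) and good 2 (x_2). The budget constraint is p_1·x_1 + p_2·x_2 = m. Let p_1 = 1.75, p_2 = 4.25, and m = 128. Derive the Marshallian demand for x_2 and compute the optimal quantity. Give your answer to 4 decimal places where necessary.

Leontief preferences: the optimum is at the kink where x_1/1 = x_2/4, i.e. x_2 = 4·x_1.
Budget: p_1·x_1 + p_2·4·x_1 = m, so (p_1 + 4·p_2)·x_1 = m.
Demand: x_1*(p_1,p_2,m) = m/(p_1 + 4·p_2), x_2* = 4·m/(p_1 + 4·p_2).
Here 1.75 + 4·4.25 = 18.75, giving x_2* = 27.3067.

x_2* = 27.3067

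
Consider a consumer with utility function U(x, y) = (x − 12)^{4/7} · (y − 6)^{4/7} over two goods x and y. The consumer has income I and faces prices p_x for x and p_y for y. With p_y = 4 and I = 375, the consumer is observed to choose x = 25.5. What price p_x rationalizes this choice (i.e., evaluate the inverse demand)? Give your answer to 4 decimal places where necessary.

p_x = 9

MRS = (y−6)/(x−12). Tangency with p_x/p_y gives y−6 = (p_x/p_y)·(x−12).
After buying the subsistence bundle (12, 6), a share 0.5 of the remaining income goes to x: x* = 12 + 0.5·(I − 12p_x − 6p_y)/p_x.
Set x* = 25.5 in the demand function and solve for p_x: p_x = 9.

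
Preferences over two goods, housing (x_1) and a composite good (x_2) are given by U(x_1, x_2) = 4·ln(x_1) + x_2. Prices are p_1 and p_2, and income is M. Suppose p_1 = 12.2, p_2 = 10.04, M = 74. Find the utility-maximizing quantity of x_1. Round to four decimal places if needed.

x_1* = 3.2918

MU_x_1 = 4/x_1, MU_x_2 = 1. Tangency: 4/x_1 = p_1/p_2.
So x_1*(p_1,p_2) = 4·p_2/p_1, independent of income; and x_2* = (M − 4·p_2)/p_2.
At the given prices: x_1* = 4·10.04/12.2 = 3.2918.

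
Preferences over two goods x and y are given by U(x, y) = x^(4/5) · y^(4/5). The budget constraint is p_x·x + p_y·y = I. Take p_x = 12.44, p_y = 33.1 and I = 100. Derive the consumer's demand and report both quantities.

MU_x/MU_y = (0.8·y)/(0.8·x); tangency sets this equal to p_x/p_y.
Rearranging, p_y·y = p_x·x. Substituting into the budget gives p_x·x·(1 + 1) = I.
Demand: x*(p_x,p_y,I) = 0.5·I/p_x and y* = 0.5·I/p_y.
At p_x=12.44, p_y=33.1, I=100: x* = 0.5·100/12.44 = 4.0193, y* = 1.5106.

x* = 4.0193, y* = 1.5106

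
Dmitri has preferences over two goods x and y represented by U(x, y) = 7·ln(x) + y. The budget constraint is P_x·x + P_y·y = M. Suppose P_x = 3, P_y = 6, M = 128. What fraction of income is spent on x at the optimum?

share on x = 0.3281

MU_x = 7/x, MU_y = 1. Tangency: 7/x = P_x/P_y.
So x*(P_x,P_y) = 7·P_y/P_x, independent of income; and y* = (M − 7·P_y)/P_y.
At the given prices: x* = 7·6/3 = 14, and y* = 14.3333.
Expenditure on x: 3·14 = 42; share = 0.3281.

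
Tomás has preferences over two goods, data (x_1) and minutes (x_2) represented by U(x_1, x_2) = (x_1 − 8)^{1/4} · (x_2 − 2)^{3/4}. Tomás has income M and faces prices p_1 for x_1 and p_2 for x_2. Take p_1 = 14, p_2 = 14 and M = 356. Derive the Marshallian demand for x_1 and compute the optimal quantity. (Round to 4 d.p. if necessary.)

x_1* = 11.8571

MRS = (1/3)·(x_2−2)/(x_1−8). Tangency with p_1/p_2 gives x_2−2 = 3·(p_1/p_2)·(x_1−8).
Substituting into the budget: x_1* = 8 + 0.25·(M − 8·p_1 − 2·p_2)/p_1, and x_2* = 2 + 0.75·(…)/p_2.
Discretionary income = 356 − 8·14 − 2·14 = 216; x_1* = 8 + 0.25·216/14 = 11.8571.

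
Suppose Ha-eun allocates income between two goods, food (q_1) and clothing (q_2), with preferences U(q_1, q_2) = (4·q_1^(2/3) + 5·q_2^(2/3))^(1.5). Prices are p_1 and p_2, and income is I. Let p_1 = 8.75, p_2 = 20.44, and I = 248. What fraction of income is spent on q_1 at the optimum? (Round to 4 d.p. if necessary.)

share on q_1 = 0.7364

MRS = MU_q_1/MU_q_2 = (4/5)·(q_2/q_1)^(1/3). Set equal to p_1/p_2.
Hence q_2/q_1 = ((5/4)·p_1/p_2)^(1/(1/3)), i.e. raised to the 3 power.
Substitute q_2 = (q_2/q_1)·q_1 into the budget: q_1* = I/(p_1 + p_2·(q_2/q_1)).
Numerically q_2/q_1 = 0.153219, so q_1* = 248/(8.75 + 20.44·0.153219) = 20.8723 and q_2* = 0.153219·20.8723 = 3.198.
Expenditure on q_1: 8.75·20.8723 = 182.6324; share = 0.7364.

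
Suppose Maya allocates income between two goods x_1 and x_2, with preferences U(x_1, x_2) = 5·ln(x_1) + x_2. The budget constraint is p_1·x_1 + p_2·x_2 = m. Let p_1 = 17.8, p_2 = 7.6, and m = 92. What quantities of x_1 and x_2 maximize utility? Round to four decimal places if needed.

x_1* = 2.1348, x_2* = 7.1053

MU_x_1 = 5/x_1, MU_x_2 = 1. Tangency: 5/x_1 = p_1/p_2.
So x_1*(p_1,p_2) = 5·p_2/p_1, independent of income; and x_2* = (m − 5·p_2)/p_2.
At the given prices: x_1* = 5·7.6/17.8 = 2.1348, and x_2* = 7.1053.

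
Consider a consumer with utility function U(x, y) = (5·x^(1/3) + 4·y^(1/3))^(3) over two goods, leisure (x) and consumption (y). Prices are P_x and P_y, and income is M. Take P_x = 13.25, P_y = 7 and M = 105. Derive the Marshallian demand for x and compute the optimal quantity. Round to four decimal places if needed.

x* = 3.9933

MRS = MU_x/MU_y = (5/4)·(y/x)^(2/3). Set equal to P_x/P_y.
Hence y/x = ((4/5)·P_x/P_y)^(1/(2/3)), i.e. raised to the 1.5 power.
Substitute y = (y/x)·x into the budget: x* = M/(P_x + P_y·(y/x)).
Numerically y/x = 1.863424, so x* = 105/(13.25 + 7·1.863424) = 3.9933.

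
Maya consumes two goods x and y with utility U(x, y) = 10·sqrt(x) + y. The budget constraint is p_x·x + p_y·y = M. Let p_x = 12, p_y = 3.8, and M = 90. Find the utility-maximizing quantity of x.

Utility is quasi-linear in y; the FOC for x is 5/√x = p_x/p_y.
Thus x* = (5·p_y/p_x)² — independent of M — with the rest of income spent on y.
Plugging in: x* = (5·3.8/12)² = 2.5069.

x* = 2.5069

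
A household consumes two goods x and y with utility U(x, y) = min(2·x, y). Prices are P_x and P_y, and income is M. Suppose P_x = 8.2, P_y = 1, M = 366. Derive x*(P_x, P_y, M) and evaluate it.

x* = 35.8824

With perfect complements, no substitution: consume in ratio x:y = 1:2.
Budget: P_x·x + P_y·2·x = M, so (P_x + 2·P_y)·x = M.
Demand: x*(P_x,P_y,M) = M/(P_x + 2·P_y), y* = 2·M/(P_x + 2·P_y).
Here 8.2 + 2·1 = 10.2, giving x* = 35.8824.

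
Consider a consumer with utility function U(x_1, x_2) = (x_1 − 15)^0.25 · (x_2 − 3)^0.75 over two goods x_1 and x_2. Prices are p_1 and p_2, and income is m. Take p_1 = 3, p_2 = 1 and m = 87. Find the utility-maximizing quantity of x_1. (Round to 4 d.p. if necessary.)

This is Cobb-Douglas in (x_1−15, x_2−3): tangency gives 0.25·p_2·(x_2−3) = 0.75·p_1·(x_1−15).
Substituting into the budget: x_1* = 15 + 0.25·(m − 15·p_1 − 3·p_2)/p_1, and x_2* = 3 + 0.75·(…)/p_2.
Discretionary income = 87 − 15·3 − 3·1 = 39; x_1* = 15 + 0.25·39/3 = 18.25.

x_1* = 18.25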